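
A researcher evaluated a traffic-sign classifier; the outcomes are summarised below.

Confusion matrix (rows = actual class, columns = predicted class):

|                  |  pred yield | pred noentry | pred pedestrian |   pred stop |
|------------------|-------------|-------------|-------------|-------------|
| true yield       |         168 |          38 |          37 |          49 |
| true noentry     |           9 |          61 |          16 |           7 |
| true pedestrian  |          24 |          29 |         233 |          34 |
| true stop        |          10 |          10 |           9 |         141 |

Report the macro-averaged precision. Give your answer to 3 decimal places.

0.660

Per-class precision (TP/(TP+FP)):
  yield: TP=168, FP=9+24+10=43 → 168/211 = 0.7962
  noentry: TP=61, FP=38+29+10=77 → 61/138 = 0.4420
  pedestrian: TP=233, FP=37+16+9=62 → 233/295 = 0.7898
  stop: TP=141, FP=49+7+34=90 → 141/231 = 0.6104
Macro-precision = mean = (0.7962 + 0.4420 + 0.7898 + 0.6104) / 4 = 0.660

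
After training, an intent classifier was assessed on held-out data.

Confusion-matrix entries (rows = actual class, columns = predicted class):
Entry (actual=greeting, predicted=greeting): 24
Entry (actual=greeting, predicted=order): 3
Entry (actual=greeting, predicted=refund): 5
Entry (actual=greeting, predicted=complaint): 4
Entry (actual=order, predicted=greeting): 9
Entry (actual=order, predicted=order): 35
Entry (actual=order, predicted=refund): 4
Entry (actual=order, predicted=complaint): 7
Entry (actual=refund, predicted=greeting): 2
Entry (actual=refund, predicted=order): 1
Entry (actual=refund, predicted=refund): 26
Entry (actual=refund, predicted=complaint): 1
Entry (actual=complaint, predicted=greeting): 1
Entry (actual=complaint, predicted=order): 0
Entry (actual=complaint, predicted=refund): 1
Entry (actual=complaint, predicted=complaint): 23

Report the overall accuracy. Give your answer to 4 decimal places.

Accuracy = trace / total = (24+35+26+23=108) / 146 = 108/146 = 0.7397

0.7397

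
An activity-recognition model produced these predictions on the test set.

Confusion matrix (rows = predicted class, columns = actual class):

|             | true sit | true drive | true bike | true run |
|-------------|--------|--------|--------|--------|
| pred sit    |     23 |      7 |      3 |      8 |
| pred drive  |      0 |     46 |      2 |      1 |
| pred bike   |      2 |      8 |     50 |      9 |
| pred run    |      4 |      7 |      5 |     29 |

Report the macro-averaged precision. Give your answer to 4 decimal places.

Per-class precision (TP/(TP+FP)):
  sit: TP=23, FP=7+3+8=18 → 23/41 = 0.56098
  drive: TP=46, FP=0+2+1=3 → 46/49 = 0.93878
  bike: TP=50, FP=2+8+9=19 → 50/69 = 0.72464
  run: TP=29, FP=4+7+5=16 → 29/45 = 0.64444
Macro-precision = mean = (0.56098 + 0.93878 + 0.72464 + 0.64444) / 4 = 0.7172

0.7172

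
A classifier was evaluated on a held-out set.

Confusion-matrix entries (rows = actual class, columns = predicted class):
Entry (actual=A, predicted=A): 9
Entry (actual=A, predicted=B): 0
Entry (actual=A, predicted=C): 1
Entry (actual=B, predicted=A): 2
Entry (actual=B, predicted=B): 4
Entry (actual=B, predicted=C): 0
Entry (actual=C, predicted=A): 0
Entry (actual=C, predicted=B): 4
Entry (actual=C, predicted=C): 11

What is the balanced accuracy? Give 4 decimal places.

Balanced accuracy = mean of per-class recall.
  A: recall = 9/10 = 0.90000
  B: recall = 4/6 = 0.66667
  C: recall = 11/15 = 0.73333
Mean = (0.90000 + 0.66667 + 0.73333) / 3 = 0.7667

0.7667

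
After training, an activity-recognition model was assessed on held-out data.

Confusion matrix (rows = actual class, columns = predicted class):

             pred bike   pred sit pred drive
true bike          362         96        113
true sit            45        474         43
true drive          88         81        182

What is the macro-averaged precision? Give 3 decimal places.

0.666

Per-class precision (TP/(TP+FP)):
  bike: TP=362, FP=45+88=133 → 362/495 = 0.7313
  sit: TP=474, FP=96+81=177 → 474/651 = 0.7281
  drive: TP=182, FP=113+43=156 → 182/338 = 0.5385
Macro-precision = mean = (0.7313 + 0.7281 + 0.5385) / 3 = 0.666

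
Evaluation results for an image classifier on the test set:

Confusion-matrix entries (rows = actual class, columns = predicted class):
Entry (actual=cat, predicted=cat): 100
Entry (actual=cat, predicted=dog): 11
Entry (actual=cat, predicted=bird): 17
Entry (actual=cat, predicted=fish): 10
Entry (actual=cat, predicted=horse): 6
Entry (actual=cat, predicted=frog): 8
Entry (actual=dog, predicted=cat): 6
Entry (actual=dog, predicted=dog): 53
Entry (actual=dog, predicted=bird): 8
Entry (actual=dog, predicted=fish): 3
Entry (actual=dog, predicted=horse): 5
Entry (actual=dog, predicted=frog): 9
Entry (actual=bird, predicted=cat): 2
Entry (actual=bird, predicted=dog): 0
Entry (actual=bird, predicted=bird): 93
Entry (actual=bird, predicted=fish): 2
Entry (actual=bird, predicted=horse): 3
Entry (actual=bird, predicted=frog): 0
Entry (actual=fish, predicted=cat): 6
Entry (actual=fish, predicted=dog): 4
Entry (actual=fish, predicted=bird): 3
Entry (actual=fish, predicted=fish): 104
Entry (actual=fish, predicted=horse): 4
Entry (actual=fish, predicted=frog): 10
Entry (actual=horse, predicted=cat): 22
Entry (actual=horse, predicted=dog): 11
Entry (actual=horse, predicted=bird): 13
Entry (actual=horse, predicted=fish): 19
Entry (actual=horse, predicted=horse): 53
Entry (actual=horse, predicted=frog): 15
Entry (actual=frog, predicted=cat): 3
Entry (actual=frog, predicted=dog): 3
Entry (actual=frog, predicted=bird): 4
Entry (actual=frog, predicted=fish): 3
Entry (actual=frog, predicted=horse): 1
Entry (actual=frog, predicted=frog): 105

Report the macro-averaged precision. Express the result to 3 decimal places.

0.705

Per-class precision (TP/(TP+FP)):
  cat: TP=100, FP=6+2+6+22+3=39 → 100/139 = 0.7194
  dog: TP=53, FP=11+0+4+11+3=29 → 53/82 = 0.6463
  bird: TP=93, FP=17+8+3+13+4=45 → 93/138 = 0.6739
  fish: TP=104, FP=10+3+2+19+3=37 → 104/141 = 0.7376
  horse: TP=53, FP=6+5+3+4+1=19 → 53/72 = 0.7361
  frog: TP=105, FP=8+9+0+10+15=42 → 105/147 = 0.7143
Macro-precision = mean = (0.7194 + 0.6463 + 0.6739 + 0.7376 + 0.7361 + 0.7143) / 6 = 0.705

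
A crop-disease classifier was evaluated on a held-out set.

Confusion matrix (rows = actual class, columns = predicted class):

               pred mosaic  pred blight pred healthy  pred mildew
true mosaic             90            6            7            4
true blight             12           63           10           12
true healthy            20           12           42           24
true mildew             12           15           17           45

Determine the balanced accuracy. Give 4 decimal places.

0.6062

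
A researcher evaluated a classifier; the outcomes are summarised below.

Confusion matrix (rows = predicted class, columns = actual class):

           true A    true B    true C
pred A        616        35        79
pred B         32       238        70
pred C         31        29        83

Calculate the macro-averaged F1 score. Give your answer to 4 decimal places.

Per-class F1 score (2·TP/(2·TP+FP+FN)):
  A: TP=616, FP=35+79=114, FN=32+31=63 → 1232/1409 = 0.87438
  B: TP=238, FP=32+70=102, FN=35+29=64 → 476/642 = 0.74143
  C: TP=83, FP=31+29=60, FN=79+70=149 → 166/375 = 0.44267
Macro-F1 score = mean = (0.87438 + 0.74143 + 0.44267) / 3 = 0.6862

0.6862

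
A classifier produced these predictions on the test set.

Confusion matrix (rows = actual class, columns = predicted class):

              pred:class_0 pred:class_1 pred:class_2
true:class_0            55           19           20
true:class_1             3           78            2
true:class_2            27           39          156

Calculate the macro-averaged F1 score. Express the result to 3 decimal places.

Per-class F1 score (2·TP/(2·TP+FP+FN)):
  class_0: TP=55, FP=3+27=30, FN=19+20=39 → 110/179 = 0.6145
  class_1: TP=78, FP=19+39=58, FN=3+2=5 → 156/219 = 0.7123
  class_2: TP=156, FP=20+2=22, FN=27+39=66 → 312/400 = 0.7800
Macro-F1 score = mean = (0.6145 + 0.7123 + 0.7800) / 3 = 0.702

0.702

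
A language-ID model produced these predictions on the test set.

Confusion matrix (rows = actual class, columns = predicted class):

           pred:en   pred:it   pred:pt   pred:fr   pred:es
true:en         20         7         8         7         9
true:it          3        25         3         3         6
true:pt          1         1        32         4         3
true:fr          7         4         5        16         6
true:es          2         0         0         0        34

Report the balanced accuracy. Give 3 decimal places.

0.633

Balanced accuracy = mean of per-class recall.
  en: recall = 20/51 = 0.3922
  it: recall = 25/40 = 0.6250
  pt: recall = 32/41 = 0.7805
  fr: recall = 16/38 = 0.4211
  es: recall = 34/36 = 0.9444
Mean = (0.3922 + 0.6250 + 0.7805 + 0.4211 + 0.9444) / 5 = 0.633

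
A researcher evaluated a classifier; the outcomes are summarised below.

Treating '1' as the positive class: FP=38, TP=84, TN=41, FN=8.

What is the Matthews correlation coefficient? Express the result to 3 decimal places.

0.476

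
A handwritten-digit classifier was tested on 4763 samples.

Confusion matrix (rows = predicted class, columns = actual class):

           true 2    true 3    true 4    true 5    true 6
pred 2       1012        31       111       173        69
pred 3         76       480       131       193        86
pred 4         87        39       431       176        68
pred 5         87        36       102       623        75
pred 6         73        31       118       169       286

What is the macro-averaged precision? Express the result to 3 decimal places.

0.571

Per-class precision (TP/(TP+FP)):
  2: TP=1012, FP=31+111+173+69=384 → 1012/1396 = 0.7249
  3: TP=480, FP=76+131+193+86=486 → 480/966 = 0.4969
  4: TP=431, FP=87+39+176+68=370 → 431/801 = 0.5381
  5: TP=623, FP=87+36+102+75=300 → 623/923 = 0.6750
  6: TP=286, FP=73+31+118+169=391 → 286/677 = 0.4225
Macro-precision = mean = (0.7249 + 0.4969 + 0.5381 + 0.6750 + 0.4225) / 5 = 0.571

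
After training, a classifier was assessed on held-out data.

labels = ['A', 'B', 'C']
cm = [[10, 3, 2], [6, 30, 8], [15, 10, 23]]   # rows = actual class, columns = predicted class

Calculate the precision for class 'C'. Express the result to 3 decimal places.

0.697

precision = TP/(TP+FP).
C: TP=23, FP=2+8=10 → 23/33 = 0.6970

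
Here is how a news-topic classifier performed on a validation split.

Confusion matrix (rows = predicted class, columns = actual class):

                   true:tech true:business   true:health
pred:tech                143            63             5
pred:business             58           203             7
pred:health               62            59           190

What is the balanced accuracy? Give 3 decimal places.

Balanced accuracy = mean of per-class recall.
  tech: recall = 143/263 = 0.5437
  business: recall = 203/325 = 0.6246
  health: recall = 190/202 = 0.9406
Mean = (0.5437 + 0.6246 + 0.9406) / 3 = 0.703

0.703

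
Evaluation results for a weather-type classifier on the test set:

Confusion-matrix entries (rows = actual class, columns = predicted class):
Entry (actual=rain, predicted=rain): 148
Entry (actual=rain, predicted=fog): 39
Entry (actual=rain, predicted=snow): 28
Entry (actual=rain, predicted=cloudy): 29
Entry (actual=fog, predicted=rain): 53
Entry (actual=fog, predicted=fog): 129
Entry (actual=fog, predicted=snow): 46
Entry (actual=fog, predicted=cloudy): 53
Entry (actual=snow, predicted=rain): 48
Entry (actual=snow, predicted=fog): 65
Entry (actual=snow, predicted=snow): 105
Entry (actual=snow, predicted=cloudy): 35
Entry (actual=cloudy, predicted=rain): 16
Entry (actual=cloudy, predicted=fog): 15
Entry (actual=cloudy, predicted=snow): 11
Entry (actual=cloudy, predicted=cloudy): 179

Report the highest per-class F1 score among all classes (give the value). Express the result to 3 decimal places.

0.692

Per-class F1 score (2·TP/(2·TP+FP+FN)):
  rain: TP=148, FP=53+48+16=117, FN=39+28+29=96 → 296/509 = 0.5815
  fog: TP=129, FP=39+65+15=119, FN=53+46+53=152 → 258/529 = 0.4877
  snow: TP=105, FP=28+46+11=85, FN=48+65+35=148 → 210/443 = 0.4740
  cloudy: TP=179, FP=29+53+35=117, FN=16+15+11=42 → 358/517 = 0.6925
Highest is class 'cloudy' with F1 score = 0.692.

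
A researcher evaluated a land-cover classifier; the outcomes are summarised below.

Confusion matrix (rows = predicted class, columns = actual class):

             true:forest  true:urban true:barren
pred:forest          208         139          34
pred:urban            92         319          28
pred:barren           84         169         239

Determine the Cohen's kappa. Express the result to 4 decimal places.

Observed agreement pₒ = trace/N = 766/1312 = 0.58384
Expected agreement pₑ = Σ (rowᵢ·colᵢ)/N² = (384·381 + 627·439 + 301·492)/1312² = 0.33093
κ = (pₒ − pₑ)/(1 − pₑ) = (0.58384 − 0.33093)/(1 − 0.33093) = 0.3780

0.3780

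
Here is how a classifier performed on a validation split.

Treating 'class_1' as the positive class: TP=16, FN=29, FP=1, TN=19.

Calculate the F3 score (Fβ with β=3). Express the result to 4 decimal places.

Fβ = (1+β²)·TP / ((1+β²)·TP + β²·FN + FP), with β²=9
= 10·16 / (10·16 + 9·29 + 1) = 0.3791

0.3791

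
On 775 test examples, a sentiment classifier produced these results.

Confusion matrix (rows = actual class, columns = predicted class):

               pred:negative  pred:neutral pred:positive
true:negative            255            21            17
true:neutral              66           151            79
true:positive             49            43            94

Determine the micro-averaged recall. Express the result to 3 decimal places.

0.645

Micro-averaging pools counts across classes: ΣTP=500, ΣFP=275, ΣFN=275.
Micro-recall = TP/(TP+FN) on pooled counts = 0.645 (equals overall accuracy in single-label multiclass).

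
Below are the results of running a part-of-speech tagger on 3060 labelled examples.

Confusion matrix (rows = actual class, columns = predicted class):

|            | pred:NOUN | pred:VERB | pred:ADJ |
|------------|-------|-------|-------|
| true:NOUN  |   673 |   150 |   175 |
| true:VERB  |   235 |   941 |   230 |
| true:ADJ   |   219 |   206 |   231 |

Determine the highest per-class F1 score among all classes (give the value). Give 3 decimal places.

0.696

Per-class F1 score (2·TP/(2·TP+FP+FN)):
  NOUN: TP=673, FP=235+219=454, FN=150+175=325 → 1346/2125 = 0.6334
  VERB: TP=941, FP=150+206=356, FN=235+230=465 → 1882/2703 = 0.6963
  ADJ: TP=231, FP=175+230=405, FN=219+206=425 → 462/1292 = 0.3576
Highest is class 'VERB' with F1 score = 0.696.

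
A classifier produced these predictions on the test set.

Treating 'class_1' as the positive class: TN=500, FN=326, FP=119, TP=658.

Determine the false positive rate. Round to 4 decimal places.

0.1922

FPR = FP/(FP+TN) = 119/(119+500) = 0.1922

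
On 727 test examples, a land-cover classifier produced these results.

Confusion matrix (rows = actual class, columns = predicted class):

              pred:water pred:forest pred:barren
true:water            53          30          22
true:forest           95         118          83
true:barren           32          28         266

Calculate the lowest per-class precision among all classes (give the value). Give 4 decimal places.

0.2944

Per-class precision (TP/(TP+FP)):
  water: TP=53, FP=95+32=127 → 53/180 = 0.29444
  forest: TP=118, FP=30+28=58 → 118/176 = 0.67045
  barren: TP=266, FP=22+83=105 → 266/371 = 0.71698
Lowest is class 'water' with precision = 0.2944.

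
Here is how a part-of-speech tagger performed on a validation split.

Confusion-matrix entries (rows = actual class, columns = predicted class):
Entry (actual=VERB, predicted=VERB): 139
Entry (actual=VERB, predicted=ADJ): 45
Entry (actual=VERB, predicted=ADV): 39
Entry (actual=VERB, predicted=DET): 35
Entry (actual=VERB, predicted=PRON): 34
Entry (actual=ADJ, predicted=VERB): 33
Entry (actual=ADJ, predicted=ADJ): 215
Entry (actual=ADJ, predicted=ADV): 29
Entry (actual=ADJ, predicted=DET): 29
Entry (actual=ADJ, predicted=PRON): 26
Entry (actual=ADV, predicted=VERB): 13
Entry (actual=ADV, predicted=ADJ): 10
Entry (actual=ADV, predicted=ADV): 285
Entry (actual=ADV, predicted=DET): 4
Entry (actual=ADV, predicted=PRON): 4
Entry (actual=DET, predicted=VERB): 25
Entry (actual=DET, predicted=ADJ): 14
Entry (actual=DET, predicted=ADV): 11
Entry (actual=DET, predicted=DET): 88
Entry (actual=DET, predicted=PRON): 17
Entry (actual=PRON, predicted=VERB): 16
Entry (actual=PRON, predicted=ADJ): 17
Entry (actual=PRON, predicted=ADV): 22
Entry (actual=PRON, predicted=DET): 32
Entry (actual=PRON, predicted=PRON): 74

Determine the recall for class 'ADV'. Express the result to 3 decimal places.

0.902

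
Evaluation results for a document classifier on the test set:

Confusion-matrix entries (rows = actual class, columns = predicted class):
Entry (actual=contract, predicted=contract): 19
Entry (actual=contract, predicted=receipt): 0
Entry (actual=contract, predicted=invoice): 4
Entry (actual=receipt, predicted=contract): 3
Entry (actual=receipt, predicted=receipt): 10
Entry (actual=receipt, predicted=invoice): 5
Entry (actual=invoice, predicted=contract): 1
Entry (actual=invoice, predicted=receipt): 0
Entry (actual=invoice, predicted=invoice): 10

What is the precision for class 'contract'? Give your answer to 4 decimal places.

0.8261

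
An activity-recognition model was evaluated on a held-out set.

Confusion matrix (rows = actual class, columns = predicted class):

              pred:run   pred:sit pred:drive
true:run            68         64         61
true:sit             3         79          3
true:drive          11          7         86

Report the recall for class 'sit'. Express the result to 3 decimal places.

Take TP from the diagonal, FP from the rest of the 'sit' prediction marginal, FN from the rest of the 'sit' actual marginal.
recall = TP/(TP+FN).
sit: TP=79, FN=3+3=6 → 79/85 = 0.9294

0.929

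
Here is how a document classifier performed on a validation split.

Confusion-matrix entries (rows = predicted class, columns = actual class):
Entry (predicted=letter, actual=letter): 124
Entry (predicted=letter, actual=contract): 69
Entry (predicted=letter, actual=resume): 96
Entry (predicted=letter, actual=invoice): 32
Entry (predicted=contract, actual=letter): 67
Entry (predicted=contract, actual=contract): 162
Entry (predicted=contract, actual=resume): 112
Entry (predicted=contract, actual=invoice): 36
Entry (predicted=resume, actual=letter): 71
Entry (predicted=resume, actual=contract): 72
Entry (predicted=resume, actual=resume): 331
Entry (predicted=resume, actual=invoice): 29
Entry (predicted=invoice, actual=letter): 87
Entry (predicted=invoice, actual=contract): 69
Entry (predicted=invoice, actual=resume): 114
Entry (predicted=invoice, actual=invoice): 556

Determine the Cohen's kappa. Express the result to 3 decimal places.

0.421

Observed agreement pₒ = trace/N = 1173/2027 = 0.5787
Expected agreement pₑ = Σ (rowᵢ·colᵢ)/N² = (349·321 + 372·377 + 653·503 + 653·826)/2027² = 0.2726
κ = (pₒ − pₑ)/(1 − pₑ) = (0.5787 − 0.2726)/(1 − 0.2726) = 0.421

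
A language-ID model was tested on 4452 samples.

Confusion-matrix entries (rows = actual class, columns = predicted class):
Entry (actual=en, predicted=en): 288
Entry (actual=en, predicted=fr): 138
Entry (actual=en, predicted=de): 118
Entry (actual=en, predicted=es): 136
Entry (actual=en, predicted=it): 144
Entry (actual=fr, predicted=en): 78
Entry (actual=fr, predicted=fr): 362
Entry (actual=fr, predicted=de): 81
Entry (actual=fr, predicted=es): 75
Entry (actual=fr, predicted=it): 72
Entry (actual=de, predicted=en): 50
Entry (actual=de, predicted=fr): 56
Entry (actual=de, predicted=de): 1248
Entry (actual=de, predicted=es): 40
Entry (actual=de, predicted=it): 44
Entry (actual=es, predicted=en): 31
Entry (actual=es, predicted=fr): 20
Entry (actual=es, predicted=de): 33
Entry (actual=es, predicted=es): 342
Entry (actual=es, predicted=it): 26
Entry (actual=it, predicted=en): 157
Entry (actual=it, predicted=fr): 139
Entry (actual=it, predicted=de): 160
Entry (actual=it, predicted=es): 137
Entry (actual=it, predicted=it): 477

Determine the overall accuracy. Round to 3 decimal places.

Accuracy = trace / total = (288+362+1248+342+477=2717) / 4452 = 2717/4452 = 0.610

0.610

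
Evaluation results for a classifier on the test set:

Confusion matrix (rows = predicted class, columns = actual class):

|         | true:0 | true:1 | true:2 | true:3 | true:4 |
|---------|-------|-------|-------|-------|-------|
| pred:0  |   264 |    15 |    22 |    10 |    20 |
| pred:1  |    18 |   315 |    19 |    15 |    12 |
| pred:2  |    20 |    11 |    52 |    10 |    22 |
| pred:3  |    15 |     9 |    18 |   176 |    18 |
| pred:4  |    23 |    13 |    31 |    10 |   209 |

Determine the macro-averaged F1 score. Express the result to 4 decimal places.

Per-class F1 score (2·TP/(2·TP+FP+FN)):
  0: TP=264, FP=15+22+10+20=67, FN=18+20+15+23=76 → 528/671 = 0.78689
  1: TP=315, FP=18+19+15+12=64, FN=15+11+9+13=48 → 630/742 = 0.84906
  2: TP=52, FP=20+11+10+22=63, FN=22+19+18+31=90 → 104/257 = 0.40467
  3: TP=176, FP=15+9+18+18=60, FN=10+15+10+10=45 → 352/457 = 0.77024
  4: TP=209, FP=23+13+31+10=77, FN=20+12+22+18=72 → 418/567 = 0.73721
Macro-F1 score = mean = (0.78689 + 0.84906 + 0.40467 + 0.77024 + 0.73721) / 5 = 0.7096

0.7096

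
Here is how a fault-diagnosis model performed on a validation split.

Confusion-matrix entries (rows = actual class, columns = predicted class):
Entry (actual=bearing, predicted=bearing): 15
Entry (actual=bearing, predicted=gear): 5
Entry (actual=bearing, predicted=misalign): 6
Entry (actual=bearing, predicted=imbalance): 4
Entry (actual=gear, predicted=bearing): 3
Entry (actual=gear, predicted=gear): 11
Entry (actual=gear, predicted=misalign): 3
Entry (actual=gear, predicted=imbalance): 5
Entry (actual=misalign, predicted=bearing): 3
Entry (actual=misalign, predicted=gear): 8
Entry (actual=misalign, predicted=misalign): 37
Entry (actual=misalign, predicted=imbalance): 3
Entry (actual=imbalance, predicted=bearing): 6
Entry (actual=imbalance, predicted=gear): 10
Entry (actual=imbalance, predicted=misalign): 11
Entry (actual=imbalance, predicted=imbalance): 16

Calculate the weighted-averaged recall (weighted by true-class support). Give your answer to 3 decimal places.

0.541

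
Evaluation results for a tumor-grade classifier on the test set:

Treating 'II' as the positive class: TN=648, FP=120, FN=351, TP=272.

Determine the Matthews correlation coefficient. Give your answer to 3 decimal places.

MCC = (TP·TN − FP·FN) / √((TP+FP)(TP+FN)(TN+FP)(TN+FN))
Numerator = 272·648 − 120·351 = 134136
Denominator = √(392·623·768·999) = √187370330112 = 432862.9461
MCC = 134136 / 432862.9461 = 0.310

0.310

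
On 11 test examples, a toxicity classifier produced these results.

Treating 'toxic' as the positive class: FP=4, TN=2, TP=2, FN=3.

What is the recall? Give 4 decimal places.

0.4000

Recall = TP/(TP+FN) = 2/(2+3) = 2/5 = 0.4000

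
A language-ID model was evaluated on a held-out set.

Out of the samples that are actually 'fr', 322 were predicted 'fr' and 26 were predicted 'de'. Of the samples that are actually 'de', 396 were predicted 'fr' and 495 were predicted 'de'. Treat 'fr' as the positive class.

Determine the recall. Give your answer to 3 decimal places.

0.925

Recall = TP/(TP+FN) = 322/(322+26) = 322/348 = 0.925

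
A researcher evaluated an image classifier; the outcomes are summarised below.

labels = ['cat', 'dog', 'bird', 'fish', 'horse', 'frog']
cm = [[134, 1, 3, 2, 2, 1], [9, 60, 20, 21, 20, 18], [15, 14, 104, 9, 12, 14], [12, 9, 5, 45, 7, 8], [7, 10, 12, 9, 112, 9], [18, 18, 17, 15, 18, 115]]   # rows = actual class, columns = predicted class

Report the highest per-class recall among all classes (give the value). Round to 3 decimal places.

0.937

Per-class recall (TP/(TP+FN)):
  cat: TP=134, FN=1+3+2+2+1=9 → 134/143 = 0.9371
  dog: TP=60, FN=9+20+21+20+18=88 → 60/148 = 0.4054
  bird: TP=104, FN=15+14+9+12+14=64 → 104/168 = 0.6190
  fish: TP=45, FN=12+9+5+7+8=41 → 45/86 = 0.5233
  horse: TP=112, FN=7+10+12+9+9=47 → 112/159 = 0.7044
  frog: TP=115, FN=18+18+17+15+18=86 → 115/201 = 0.5721
Highest is class 'cat' with recall = 0.937.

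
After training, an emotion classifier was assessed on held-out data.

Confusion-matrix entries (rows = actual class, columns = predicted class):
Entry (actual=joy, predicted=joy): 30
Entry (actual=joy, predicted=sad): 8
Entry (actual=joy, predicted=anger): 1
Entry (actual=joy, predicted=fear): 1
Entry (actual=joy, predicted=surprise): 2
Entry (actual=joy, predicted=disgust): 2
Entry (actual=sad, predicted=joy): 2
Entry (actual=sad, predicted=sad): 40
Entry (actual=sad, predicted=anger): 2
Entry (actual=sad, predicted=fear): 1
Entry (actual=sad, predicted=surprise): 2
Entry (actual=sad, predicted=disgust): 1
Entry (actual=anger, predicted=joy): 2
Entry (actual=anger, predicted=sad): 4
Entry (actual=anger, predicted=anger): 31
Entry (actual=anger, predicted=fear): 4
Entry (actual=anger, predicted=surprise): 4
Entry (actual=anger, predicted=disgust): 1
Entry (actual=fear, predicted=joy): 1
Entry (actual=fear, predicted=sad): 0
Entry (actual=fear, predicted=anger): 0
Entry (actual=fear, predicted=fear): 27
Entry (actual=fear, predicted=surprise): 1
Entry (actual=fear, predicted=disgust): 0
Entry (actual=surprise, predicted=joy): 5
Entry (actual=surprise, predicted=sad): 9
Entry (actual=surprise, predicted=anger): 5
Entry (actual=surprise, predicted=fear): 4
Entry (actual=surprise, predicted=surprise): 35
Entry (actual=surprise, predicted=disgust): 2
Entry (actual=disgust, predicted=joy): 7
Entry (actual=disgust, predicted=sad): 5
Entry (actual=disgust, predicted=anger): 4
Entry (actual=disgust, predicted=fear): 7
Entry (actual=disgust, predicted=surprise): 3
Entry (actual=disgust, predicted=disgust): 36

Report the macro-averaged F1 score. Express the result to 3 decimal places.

Per-class F1 score (2·TP/(2·TP+FP+FN)):
  joy: TP=30, FP=2+2+1+5+7=17, FN=8+1+1+2+2=14 → 60/91 = 0.6593
  sad: TP=40, FP=8+4+0+9+5=26, FN=2+2+1+2+1=8 → 80/114 = 0.7018
  anger: TP=31, FP=1+2+0+5+4=12, FN=2+4+4+4+1=15 → 62/89 = 0.6966
  fear: TP=27, FP=1+1+4+4+7=17, FN=1+0+0+1+0=2 → 54/73 = 0.7397
  surprise: TP=35, FP=2+2+4+1+3=12, FN=5+9+5+4+2=25 → 70/107 = 0.6542
  disgust: TP=36, FP=2+1+1+0+2=6, FN=7+5+4+7+3=26 → 72/104 = 0.6923
Macro-F1 score = mean = (0.6593 + 0.7018 + 0.6966 + 0.7397 + 0.6542 + 0.6923) / 6 = 0.691

0.691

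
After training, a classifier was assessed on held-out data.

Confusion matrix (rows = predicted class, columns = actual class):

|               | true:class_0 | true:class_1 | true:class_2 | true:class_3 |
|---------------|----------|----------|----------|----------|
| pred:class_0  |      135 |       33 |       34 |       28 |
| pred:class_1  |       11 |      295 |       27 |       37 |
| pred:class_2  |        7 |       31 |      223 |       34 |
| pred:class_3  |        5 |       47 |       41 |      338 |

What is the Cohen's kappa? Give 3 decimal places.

Observed agreement pₒ = trace/N = 991/1326 = 0.7474
Expected agreement pₑ = Σ (rowᵢ·colᵢ)/N² = (158·230 + 406·370 + 325·295 + 437·431)/1326² = 0.2678
κ = (pₒ − pₑ)/(1 − pₑ) = (0.7474 − 0.2678)/(1 − 0.2678) = 0.655

0.655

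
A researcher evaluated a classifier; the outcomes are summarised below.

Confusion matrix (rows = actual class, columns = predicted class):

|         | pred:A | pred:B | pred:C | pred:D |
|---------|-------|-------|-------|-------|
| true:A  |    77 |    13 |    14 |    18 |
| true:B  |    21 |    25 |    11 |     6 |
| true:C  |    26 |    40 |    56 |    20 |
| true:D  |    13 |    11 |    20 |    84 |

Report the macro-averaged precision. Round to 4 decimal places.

Per-class precision (TP/(TP+FP)):
  A: TP=77, FP=21+26+13=60 → 77/137 = 0.56204
  B: TP=25, FP=13+40+11=64 → 25/89 = 0.28090
  C: TP=56, FP=14+11+20=45 → 56/101 = 0.55446
  D: TP=84, FP=18+6+20=44 → 84/128 = 0.65625
Macro-precision = mean = (0.56204 + 0.28090 + 0.55446 + 0.65625) / 4 = 0.5134

0.5134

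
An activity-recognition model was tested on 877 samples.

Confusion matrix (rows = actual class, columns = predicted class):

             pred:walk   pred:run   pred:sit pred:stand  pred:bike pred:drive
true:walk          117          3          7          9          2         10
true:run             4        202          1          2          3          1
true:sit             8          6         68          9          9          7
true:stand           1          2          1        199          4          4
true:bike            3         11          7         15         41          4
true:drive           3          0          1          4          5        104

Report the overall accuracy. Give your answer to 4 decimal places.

Accuracy = trace / total = (117+202+68+199+41+104=731) / 877 = 731/877 = 0.8335

0.8335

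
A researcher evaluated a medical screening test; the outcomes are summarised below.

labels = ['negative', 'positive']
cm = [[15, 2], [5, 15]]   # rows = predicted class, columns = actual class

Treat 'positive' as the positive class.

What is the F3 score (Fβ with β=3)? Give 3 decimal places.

Fβ = (1+β²)·TP / ((1+β²)·TP + β²·FN + FP), with β²=9
= 10·15 / (10·15 + 9·2 + 5) = 0.867

0.867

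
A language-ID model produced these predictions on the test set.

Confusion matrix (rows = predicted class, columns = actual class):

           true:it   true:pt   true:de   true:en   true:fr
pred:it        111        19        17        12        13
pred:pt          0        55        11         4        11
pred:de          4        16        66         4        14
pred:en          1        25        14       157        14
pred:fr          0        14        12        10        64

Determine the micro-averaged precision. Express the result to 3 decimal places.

0.678

Micro-averaging pools counts across classes: ΣTP=453, ΣFP=215, ΣFN=215.
Micro-precision = TP/(TP+FP) on pooled counts = 0.678 (equals overall accuracy in single-label multiclass).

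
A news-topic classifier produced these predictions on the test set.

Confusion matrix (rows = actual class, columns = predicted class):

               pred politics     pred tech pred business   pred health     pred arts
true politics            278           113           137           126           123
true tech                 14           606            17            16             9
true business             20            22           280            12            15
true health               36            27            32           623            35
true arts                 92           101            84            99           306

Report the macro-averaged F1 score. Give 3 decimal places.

Per-class F1 score (2·TP/(2·TP+FP+FN)):
  politics: TP=278, FP=14+20+36+92=162, FN=113+137+126+123=499 → 556/1217 = 0.4569
  tech: TP=606, FP=113+22+27+101=263, FN=14+17+16+9=56 → 1212/1531 = 0.7916
  business: TP=280, FP=137+17+32+84=270, FN=20+22+12+15=69 → 560/899 = 0.6229
  health: TP=623, FP=126+16+12+99=253, FN=36+27+32+35=130 → 1246/1629 = 0.7649
  arts: TP=306, FP=123+9+15+35=182, FN=92+101+84+99=376 → 612/1170 = 0.5231
Macro-F1 score = mean = (0.4569 + 0.7916 + 0.6229 + 0.7649 + 0.5231) / 5 = 0.632

0.632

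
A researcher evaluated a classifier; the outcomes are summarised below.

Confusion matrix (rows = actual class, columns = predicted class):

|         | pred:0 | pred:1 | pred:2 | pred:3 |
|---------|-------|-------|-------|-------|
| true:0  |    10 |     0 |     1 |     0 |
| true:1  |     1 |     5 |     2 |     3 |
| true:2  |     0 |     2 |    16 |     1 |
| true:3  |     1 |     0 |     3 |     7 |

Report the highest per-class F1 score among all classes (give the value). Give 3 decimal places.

0.870

Per-class F1 score (2·TP/(2·TP+FP+FN)):
  0: TP=10, FP=1+0+1=2, FN=0+1+0=1 → 20/23 = 0.8696
  1: TP=5, FP=0+2+0=2, FN=1+2+3=6 → 10/18 = 0.5556
  2: TP=16, FP=1+2+3=6, FN=0+2+1=3 → 32/41 = 0.7805
  3: TP=7, FP=0+3+1=4, FN=1+0+3=4 → 14/22 = 0.6364
Highest is class '0' with F1 score = 0.870.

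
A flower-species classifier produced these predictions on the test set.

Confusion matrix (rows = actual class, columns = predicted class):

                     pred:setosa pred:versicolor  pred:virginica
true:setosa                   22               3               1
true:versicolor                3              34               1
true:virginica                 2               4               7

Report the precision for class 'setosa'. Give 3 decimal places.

0.815

Treat 'setosa' as positive and all other classes as negative.
precision = TP/(TP+FP).
setosa: TP=22, FP=3+2=5 → 22/27 = 0.8148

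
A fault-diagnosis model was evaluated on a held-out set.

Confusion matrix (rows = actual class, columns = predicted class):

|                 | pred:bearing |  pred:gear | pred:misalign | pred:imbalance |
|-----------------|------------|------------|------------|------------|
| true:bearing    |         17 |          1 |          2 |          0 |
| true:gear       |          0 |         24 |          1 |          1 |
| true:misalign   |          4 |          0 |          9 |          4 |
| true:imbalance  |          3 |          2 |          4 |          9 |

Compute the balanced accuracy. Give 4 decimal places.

Balanced accuracy = mean of per-class recall.
  bearing: recall = 17/20 = 0.85000
  gear: recall = 24/26 = 0.92308
  misalign: recall = 9/17 = 0.52941
  imbalance: recall = 9/18 = 0.50000
Mean = (0.85000 + 0.92308 + 0.52941 + 0.50000) / 4 = 0.7006

0.7006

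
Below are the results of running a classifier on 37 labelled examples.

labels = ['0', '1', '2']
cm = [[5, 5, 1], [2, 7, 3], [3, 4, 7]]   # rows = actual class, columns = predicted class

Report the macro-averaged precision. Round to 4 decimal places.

Per-class precision (TP/(TP+FP)):
  0: TP=5, FP=2+3=5 → 5/10 = 0.50000
  1: TP=7, FP=5+4=9 → 7/16 = 0.43750
  2: TP=7, FP=1+3=4 → 7/11 = 0.63636
Macro-precision = mean = (0.50000 + 0.43750 + 0.63636) / 3 = 0.5246

0.5246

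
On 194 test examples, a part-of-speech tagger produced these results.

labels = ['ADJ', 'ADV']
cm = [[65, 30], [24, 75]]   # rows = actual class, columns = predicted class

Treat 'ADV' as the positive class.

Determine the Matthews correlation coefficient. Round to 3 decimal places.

MCC = (TP·TN − FP·FN) / √((TP+FP)(TP+FN)(TN+FP)(TN+FN))
Numerator = 75·65 − 30·24 = 4155
Denominator = √(105·99·95·89) = √87889725 = 9374.9520
MCC = 4155 / 9374.9520 = 0.443

0.443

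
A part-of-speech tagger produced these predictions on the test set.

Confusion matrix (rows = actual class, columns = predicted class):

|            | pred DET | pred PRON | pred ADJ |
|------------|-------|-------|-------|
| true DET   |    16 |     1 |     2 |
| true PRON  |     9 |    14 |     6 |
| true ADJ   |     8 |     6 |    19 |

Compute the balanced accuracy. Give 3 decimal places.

Balanced accuracy = mean of per-class recall.
  DET: recall = 16/19 = 0.8421
  PRON: recall = 14/29 = 0.4828
  ADJ: recall = 19/33 = 0.5758
Mean = (0.8421 + 0.4828 + 0.5758) / 3 = 0.634

0.634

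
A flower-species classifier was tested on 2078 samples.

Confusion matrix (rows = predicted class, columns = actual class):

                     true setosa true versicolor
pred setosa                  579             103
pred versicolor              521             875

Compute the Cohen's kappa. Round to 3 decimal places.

0.411

Observed agreement pₒ = trace/N = 1454/2078 = 0.6997
Expected agreement pₑ = Σ (rowᵢ·colᵢ)/N² = (1100·682 + 978·1396)/2078² = 0.4899
κ = (pₒ − pₑ)/(1 − pₑ) = (0.6997 − 0.4899)/(1 − 0.4899) = 0.411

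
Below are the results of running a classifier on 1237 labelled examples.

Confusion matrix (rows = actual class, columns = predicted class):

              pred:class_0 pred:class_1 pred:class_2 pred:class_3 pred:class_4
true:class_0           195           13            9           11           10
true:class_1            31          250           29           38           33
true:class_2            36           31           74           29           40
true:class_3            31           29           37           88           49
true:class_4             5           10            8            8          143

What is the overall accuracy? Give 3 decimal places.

Accuracy = trace / total = (195+250+74+88+143=750) / 1237 = 750/1237 = 0.606

0.606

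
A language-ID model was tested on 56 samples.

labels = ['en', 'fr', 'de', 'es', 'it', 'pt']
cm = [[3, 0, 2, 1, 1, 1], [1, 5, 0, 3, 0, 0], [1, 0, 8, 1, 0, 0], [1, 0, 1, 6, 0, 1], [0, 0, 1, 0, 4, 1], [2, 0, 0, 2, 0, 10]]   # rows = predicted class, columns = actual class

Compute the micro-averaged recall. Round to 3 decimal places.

0.643

Micro-averaging pools counts across classes: ΣTP=36, ΣFP=20, ΣFN=20.
Micro-recall = TP/(TP+FN) on pooled counts = 0.643 (equals overall accuracy in single-label multiclass).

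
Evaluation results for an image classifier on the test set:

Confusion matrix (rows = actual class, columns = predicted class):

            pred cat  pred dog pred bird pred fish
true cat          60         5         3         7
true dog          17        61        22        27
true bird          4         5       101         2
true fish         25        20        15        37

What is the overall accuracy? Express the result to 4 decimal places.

0.6302

Accuracy = trace / total = (60+61+101+37=259) / 411 = 259/411 = 0.6302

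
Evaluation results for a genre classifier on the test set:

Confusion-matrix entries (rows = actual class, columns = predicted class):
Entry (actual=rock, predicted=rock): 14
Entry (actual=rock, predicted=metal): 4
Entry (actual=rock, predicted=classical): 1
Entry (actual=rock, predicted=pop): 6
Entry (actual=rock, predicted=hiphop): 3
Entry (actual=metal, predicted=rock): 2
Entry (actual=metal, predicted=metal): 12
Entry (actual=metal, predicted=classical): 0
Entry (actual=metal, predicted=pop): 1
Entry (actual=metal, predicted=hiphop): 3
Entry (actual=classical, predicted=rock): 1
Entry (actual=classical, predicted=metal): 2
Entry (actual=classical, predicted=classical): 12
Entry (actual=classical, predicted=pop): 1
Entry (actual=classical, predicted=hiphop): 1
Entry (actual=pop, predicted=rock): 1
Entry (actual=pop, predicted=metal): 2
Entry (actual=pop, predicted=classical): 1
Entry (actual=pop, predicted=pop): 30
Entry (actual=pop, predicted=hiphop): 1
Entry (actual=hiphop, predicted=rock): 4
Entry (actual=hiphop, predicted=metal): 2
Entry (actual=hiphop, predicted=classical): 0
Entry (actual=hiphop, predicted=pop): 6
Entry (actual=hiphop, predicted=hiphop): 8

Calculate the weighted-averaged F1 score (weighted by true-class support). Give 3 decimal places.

0.637

Per-class F1 score (2·TP/(2·TP+FP+FN)):
  rock: TP=14, FP=2+1+1+4=8, FN=4+1+6+3=14 → 28/50 = 0.5600
  metal: TP=12, FP=4+2+2+2=10, FN=2+0+1+3=6 → 24/40 = 0.6000
  classical: TP=12, FP=1+0+1+0=2, FN=1+2+1+1=5 → 24/31 = 0.7742
  pop: TP=30, FP=6+1+1+6=14, FN=1+2+1+1=5 → 60/79 = 0.7595
  hiphop: TP=8, FP=3+3+1+1=8, FN=4+2+0+6=12 → 16/36 = 0.4444
Weighted-F1 score = Σ (supportᵢ/N)·F1 scoreᵢ with N=118: (28/118)·0.5600 + (18/118)·0.6000 + (17/118)·0.7742 + (35/118)·0.7595 + (20/118)·0.4444 = 0.637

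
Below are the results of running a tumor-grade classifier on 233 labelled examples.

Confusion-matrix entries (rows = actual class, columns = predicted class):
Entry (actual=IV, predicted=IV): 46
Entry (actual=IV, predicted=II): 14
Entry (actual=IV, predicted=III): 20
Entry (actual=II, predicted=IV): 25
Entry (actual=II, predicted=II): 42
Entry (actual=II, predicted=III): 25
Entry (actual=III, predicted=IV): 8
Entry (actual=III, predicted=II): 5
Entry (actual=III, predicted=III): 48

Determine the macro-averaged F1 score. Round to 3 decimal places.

Per-class F1 score (2·TP/(2·TP+FP+FN)):
  IV: TP=46, FP=25+8=33, FN=14+20=34 → 92/159 = 0.5786
  II: TP=42, FP=14+5=19, FN=25+25=50 → 84/153 = 0.5490
  III: TP=48, FP=20+25=45, FN=8+5=13 → 96/154 = 0.6234
Macro-F1 score = mean = (0.5786 + 0.5490 + 0.6234) / 3 = 0.584

0.584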